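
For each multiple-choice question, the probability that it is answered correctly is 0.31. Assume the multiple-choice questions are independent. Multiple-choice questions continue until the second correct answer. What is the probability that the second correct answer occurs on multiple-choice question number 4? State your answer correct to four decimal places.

0.1373

Y = trial on which the second success occurs; negative binomial, r=2, p=0.31.
P(Y=4) = C(3,1) · p^2 · (1−p)^2
= 3 · 0.0961 · 0.4761 = 0.137260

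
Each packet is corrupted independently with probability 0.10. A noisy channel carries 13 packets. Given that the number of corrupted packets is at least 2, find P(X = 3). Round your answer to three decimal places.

0.263

X ~ Binomial(13, 0.10). Want P(X=3 | X≥2) = P(X=3) / P(X≥2).
P(X=3) = C(13,3)·0.10^3·0.90^10 = 0.09972
P(X≥2) = 1 − 0.25419 − 0.36716 = 0.37866
Ratio = 0.09972 / 0.37866 = 0.26336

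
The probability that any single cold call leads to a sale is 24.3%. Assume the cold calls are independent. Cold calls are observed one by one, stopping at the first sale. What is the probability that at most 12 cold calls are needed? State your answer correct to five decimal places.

0.96459

Y = number of cold calls to the first success; geometric, p = 0.243.
P(Y ≤ 12) = 1 − (1−p)^12 = 1 − 0.0354120 = 0.9645880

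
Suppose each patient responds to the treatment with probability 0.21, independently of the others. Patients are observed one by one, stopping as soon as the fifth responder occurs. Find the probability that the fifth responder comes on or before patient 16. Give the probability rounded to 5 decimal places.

Finishing within 16 patients ⇔ at least 5 successes in the first 16. With X ~ Binomial(16, 0.21), P(Y ≤ 16) = 1 − P(X ≤ 4).
  k=0: C(16,0)·0.21^0·0.79^16 = 0.0230162
  k=1: C(16,1)·0.21^1·0.79^15 = 0.0978916
  k=2: C(16,2)·0.21^2·0.79^14 = 0.1951637
  k=3: C(16,3)·0.21^3·0.79^13 = 0.2421018
  k=4: C(16,4)·0.21^4·0.79^12 = 0.2091576
1 − 0.7673310 = 0.2326690

0.23267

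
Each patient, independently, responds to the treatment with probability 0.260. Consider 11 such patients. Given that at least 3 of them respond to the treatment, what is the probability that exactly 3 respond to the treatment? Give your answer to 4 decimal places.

X ~ Binomial(11, 0.26). Want P(X=3 | X≥3) = P(X=3) / P(X≥3).
P(X=3) = C(11,3)·0.26^3·0.74^8 = 0.260770
P(X≥3) = 1 − 0.036438 − 0.140826 − 0.247397 = 0.575339
Ratio = 0.260770 / 0.575339 = 0.453246

0.4532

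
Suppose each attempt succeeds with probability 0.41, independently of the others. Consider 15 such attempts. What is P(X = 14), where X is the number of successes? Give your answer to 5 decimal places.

0.00003

X ~ Binomial(n=15, p=0.41).
P(X=14) = C(15,14) · p^14 · (1−p)^1
= 15 · 3.7929e-06 · 0.59 = 0.0000336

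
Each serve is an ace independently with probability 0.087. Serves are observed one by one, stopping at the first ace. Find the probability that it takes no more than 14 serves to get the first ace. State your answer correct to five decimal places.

0.72037

Y = number of serves to the first success; geometric, p = 0.087.
P(Y ≤ 14) = 1 − (1−p)^14 = 1 − 0.2796346 = 0.7203654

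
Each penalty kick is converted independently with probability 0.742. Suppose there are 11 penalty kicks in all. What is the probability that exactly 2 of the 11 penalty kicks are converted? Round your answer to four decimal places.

0.0002

X ~ Binomial(n=11, p=0.742).
P(X=2) = C(11,2) · p^2 · (1−p)^9
= 55 · 0.55056 · 5.065e-06 = 0.000153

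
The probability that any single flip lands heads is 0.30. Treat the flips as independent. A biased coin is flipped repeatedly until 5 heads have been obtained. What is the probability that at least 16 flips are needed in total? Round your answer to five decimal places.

0.51549

Needing more than 15 flips ⇔ fewer than 5 successes in the first 15. With X ~ Binomial(15, 0.30), P(Y > 15) = P(X ≤ 4).
  k=0: C(15,0)·0.30^0·0.70^15 = 0.0047476
  k=1: C(15,1)·0.30^1·0.70^14 = 0.0305200
  k=2: C(15,2)·0.30^2·0.70^13 = 0.0915601
  k=3: C(15,3)·0.30^3·0.70^12 = 0.1700402
  k=4: C(15,4)·0.30^4·0.70^11 = 0.2186231
P(X ≤ 4) = 0.5154911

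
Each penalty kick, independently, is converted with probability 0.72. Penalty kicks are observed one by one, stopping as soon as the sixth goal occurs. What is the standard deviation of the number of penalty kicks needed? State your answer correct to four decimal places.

1.8002

Y = total penalty kicks until the sixth success; negative binomial with r=6, p=0.72.
SD(Y) = √[r(1−p)/p²] = √(3.240741) = 1.800206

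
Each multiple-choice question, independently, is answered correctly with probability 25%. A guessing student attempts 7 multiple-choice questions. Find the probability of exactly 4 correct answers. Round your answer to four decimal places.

0.0577

X ~ Binomial(n=7, p=0.25).
P(X=4) = C(7,4) · p^4 · (1−p)^3
= 35 · 0.0039062 · 0.42188 = 0.057678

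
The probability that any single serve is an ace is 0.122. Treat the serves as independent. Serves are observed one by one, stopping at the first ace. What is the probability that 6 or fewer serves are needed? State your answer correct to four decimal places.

0.5419

Y = number of serves to the first success; geometric, p = 0.122.
P(Y ≤ 6) = 1 − (1−p)^6 = 1 − 0.458107 = 0.541893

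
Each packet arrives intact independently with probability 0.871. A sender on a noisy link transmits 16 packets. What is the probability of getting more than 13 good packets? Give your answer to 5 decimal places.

0.65854

X ~ Binomial(16, 0.871); P(X ≥ 14) = Σ C(16,k) p^k (1−p)^(16−k) over k:
  k=14: C(16,14)·0.871^14·0.129^2 = 0.2888117
  k=15: C(16,15)·0.871^15·0.129^1 = 0.2600052
  k=16: C(16,16)·0.871^16·0.129^0 = 0.1097212
Total = 0.6585381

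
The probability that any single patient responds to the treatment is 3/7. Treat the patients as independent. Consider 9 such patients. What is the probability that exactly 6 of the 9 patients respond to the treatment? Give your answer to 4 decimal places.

0.0971

X ~ Binomial(n=9, p=0.428571).
P(X=6) = C(9,6) · p^6 · (1−p)^3
= 84 · 0.0061964 · 0.18659 = 0.097119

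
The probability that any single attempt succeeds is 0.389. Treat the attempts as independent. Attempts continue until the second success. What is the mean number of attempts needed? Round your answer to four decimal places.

5.1414

Y = total attempts until the second success; negative binomial with r=2, p=0.389.
E[Y] = r / p = 2 / 0.389 = 5.141388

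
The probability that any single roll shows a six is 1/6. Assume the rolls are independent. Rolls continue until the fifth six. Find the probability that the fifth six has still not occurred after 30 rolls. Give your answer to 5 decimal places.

Needing more than 30 rolls ⇔ fewer than 5 successes in the first 30. With X ~ Binomial(30, 0.166667), P(Y > 30) = P(X ≤ 4).
  k=0: C(30,0)·0.166667^0·0.833333^30 = 0.0042127
  k=1: C(30,1)·0.166667^1·0.833333^29 = 0.0252763
  k=2: C(30,2)·0.166667^2·0.833333^28 = 0.0733013
  k=3: C(30,3)·0.166667^3·0.833333^27 = 0.1368292
  k=4: C(30,4)·0.166667^4·0.833333^26 = 0.1847194
P(X ≤ 4) = 0.4243389

0.42434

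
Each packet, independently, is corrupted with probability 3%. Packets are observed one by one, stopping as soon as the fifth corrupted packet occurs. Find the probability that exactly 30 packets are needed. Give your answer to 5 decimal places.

0.00027

Y = trial on which the fifth success occurs; negative binomial, r=5, p=0.03.
P(Y=30) = C(29,4) · p^5 · (1−p)^25
= 23751 · 2.43e-08 · 0.46697 = 0.0002695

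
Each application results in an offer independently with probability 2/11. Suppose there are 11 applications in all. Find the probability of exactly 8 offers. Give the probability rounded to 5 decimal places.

X ~ Binomial(n=11, p=0.181818).
P(X=8) = C(11,8) · p^8 · (1−p)^3
= 165 · 1.1943e-06 · 0.54771 = 0.0001079

0.00011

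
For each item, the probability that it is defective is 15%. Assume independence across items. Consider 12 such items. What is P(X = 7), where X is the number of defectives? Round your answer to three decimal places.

X ~ Binomial(n=12, p=0.15).
P(X=7) = C(12,7) · p^7 · (1−p)^5
= 792 · 1.7086e-06 · 0.44371 = 0.00060

0.001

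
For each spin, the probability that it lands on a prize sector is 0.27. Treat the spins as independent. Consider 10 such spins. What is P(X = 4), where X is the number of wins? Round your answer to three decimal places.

0.169

X ~ Binomial(n=10, p=0.27).
P(X=4) = C(10,4) · p^4 · (1−p)^6
= 210 · 0.0053144 · 0.15133 = 0.16889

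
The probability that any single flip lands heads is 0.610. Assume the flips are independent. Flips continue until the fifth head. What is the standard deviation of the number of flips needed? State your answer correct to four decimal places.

2.2892

Y = total flips until the fifth success; negative binomial with r=5, p=0.61.
SD(Y) = √[r(1−p)/p²] = √(5.240527) = 2.289220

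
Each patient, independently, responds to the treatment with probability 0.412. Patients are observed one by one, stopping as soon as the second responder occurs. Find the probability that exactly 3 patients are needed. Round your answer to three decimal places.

0.200

Y = trial on which the second success occurs; negative binomial, r=2, p=0.412.
P(Y=3) = C(2,1) · p^2 · (1−p)^1
= 2 · 0.16974 · 0.588 = 0.19962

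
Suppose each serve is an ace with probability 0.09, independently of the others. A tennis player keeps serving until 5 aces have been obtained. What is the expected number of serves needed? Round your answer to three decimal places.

55.556

Y = total serves until the fifth success; negative binomial with r=5, p=0.09.
E[Y] = r / p = 5 / 0.09 = 55.55556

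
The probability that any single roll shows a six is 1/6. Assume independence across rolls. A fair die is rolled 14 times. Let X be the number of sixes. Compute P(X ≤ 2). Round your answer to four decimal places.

X ~ Binomial(14, 0.166667); P(X ≤ 2) = Σ C(14,k) p^k (1−p)^(14−k) over k:
  k=0: C(14,0)·0.166667^0·0.833333^14 = 0.077887
  k=1: C(14,1)·0.166667^1·0.833333^13 = 0.218082
  k=2: C(14,2)·0.166667^2·0.833333^12 = 0.283507
Total = 0.579476

0.5795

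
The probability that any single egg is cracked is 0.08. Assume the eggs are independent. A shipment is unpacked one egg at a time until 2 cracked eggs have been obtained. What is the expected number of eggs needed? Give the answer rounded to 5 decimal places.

25.00000

Y = total eggs until the second success; negative binomial with r=2, p=0.08.
E[Y] = r / p = 2 / 0.08 = 25.0000000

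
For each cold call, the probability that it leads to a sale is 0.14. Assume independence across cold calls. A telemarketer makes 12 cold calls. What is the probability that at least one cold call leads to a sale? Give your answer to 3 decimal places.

0.836

P(at least one) = 1 − P(none) = 1 − (1 − 0.14)^12
= 1 − 0.16367 = 0.83633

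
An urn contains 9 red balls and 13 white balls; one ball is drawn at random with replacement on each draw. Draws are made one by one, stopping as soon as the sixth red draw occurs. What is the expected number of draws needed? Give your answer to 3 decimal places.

Y = total draws until the sixth success; negative binomial with r=6, p=0.409091.
E[Y] = r / p = 6 / 0.409091 = 14.66667

14.667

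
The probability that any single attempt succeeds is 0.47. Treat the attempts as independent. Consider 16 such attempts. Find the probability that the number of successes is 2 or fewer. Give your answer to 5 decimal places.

X ~ Binomial(16, 0.47); P(X ≤ 2) = Σ C(16,k) p^k (1−p)^(16−k) over k:
  k=0: C(16,0)·0.47^0·0.53^16 = 0.0000388
  k=1: C(16,1)·0.47^1·0.53^15 = 0.0005500
  k=2: C(16,2)·0.47^2·0.53^14 = 0.0036580
Total = 0.0042467

0.00425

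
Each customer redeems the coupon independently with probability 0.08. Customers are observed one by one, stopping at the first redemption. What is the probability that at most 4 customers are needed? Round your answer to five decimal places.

0.28361

Y = number of customers to the first success; geometric, p = 0.08.
P(Y ≤ 4) = 1 − (1−p)^4 = 1 − 0.7163930 = 0.2836070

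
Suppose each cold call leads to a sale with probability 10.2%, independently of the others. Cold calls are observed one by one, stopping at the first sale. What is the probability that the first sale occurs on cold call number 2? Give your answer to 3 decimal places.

Geometric (trials to first success), p = 0.102.
P(Y = 2) = (1−p)^1 · p = 0.898 · 0.102 = 0.09160

0.092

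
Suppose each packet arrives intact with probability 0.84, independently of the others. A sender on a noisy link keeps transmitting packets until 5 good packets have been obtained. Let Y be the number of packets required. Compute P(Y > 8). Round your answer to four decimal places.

Needing more than 8 packets ⇔ fewer than 5 successes in the first 8. With X ~ Binomial(8, 0.84), P(Y > 8) = P(X ≤ 4).
  k=0: C(8,0)·0.84^0·0.16^8 = 0.000000
  k=1: C(8,1)·0.84^1·0.16^7 = 0.000018
  k=2: C(8,2)·0.84^2·0.16^6 = 0.000331
  k=3: C(8,3)·0.84^3·0.16^5 = 0.003480
  k=4: C(8,4)·0.84^4·0.16^4 = 0.022840
P(X ≤ 4) = 0.026670

0.0267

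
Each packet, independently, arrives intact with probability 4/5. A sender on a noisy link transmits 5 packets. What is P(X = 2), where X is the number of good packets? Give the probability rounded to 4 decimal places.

0.0512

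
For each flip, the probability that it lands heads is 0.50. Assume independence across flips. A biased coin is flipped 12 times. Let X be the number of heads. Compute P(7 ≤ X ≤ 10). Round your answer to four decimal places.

X ~ Binomial(12, 0.50); P(7 ≤ X ≤ 10) = Σ C(12,k) p^k (1−p)^(12−k) over k:
  k=7: C(12,7)·0.50^7·0.50^5 = 0.193359
  k=8: C(12,8)·0.50^8·0.50^4 = 0.120850
  k=9: C(12,9)·0.50^9·0.50^3 = 0.053711
  k=10: C(12,10)·0.50^10·0.50^2 = 0.016113
Total = 0.384033

0.3840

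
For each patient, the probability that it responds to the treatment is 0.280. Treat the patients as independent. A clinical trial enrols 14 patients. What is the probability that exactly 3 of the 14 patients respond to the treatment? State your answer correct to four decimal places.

0.2154

X ~ Binomial(n=14, p=0.28).
P(X=3) = C(14,3) · p^3 · (1−p)^11
= 364 · 0.021952 · 0.026956 = 0.215394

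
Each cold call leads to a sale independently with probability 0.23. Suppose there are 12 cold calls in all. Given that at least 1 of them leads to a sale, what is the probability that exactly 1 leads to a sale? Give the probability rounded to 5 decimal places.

0.16278

X ~ Binomial(12, 0.23). Want P(X=1 | X≥1) = P(X=1) / P(X≥1).
P(X=1) = C(12,1)·0.23^1·0.77^11 = 0.1557066
P(X≥1) = 1 − 0.0434399 = 0.9565601
Ratio = 0.1557066 / 0.9565601 = 0.1627777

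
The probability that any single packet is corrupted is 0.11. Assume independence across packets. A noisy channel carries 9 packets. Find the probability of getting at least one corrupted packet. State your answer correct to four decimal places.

0.6496

P(at least one) = 1 − P(none) = 1 − (1 − 0.11)^9
= 1 − 0.350356 = 0.649644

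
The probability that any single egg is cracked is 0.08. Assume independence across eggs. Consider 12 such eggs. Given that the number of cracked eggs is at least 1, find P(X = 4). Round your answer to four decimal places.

X ~ Binomial(12, 0.08). Want P(X=4 | X≥1) = P(X=4) / P(X≥1).
P(X=4) = C(12,4)·0.08^4·0.92^8 = 0.010406
P(X≥1) = 1 − 0.367666 = 0.632334
Ratio = 0.010406 / 0.632334 = 0.016456

0.0165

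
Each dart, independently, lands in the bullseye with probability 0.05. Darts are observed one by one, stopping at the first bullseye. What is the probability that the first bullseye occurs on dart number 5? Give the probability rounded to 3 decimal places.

Geometric (trials to first success), p = 0.05.
P(Y = 5) = (1−p)^4 · p = 0.81451 · 0.05 = 0.04073

0.041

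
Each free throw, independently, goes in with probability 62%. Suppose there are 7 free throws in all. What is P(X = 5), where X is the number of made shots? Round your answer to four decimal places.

X ~ Binomial(n=7, p=0.62).
P(X=5) = C(7,5) · p^5 · (1−p)^2
= 21 · 0.091613 · 0.1444 = 0.277808

0.2778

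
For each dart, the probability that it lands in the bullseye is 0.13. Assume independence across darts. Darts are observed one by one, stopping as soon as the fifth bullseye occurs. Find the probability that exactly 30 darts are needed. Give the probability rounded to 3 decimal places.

Y = trial on which the fifth success occurs; negative binomial, r=5, p=0.13.
P(Y=30) = C(29,4) · p^5 · (1−p)^25
= 23751 · 3.7129e-05 · 0.03076 = 0.02713

0.027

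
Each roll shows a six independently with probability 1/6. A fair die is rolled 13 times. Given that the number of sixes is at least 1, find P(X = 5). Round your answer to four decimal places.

0.0425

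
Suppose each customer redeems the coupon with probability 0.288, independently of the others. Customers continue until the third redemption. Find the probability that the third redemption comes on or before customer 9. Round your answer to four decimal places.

0.5048

Finishing within 9 customers ⇔ at least 3 successes in the first 9. With X ~ Binomial(9, 0.288), P(Y ≤ 9) = 1 − P(X ≤ 2).
  k=0: C(9,0)·0.288^0·0.712^9 = 0.047024
  k=1: C(9,1)·0.288^1·0.712^8 = 0.171189
  k=2: C(9,2)·0.288^2·0.712^7 = 0.276979
1 − 0.495192 = 0.504808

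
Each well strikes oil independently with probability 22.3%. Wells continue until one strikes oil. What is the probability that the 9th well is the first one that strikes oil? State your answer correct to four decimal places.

0.0296

Geometric (trials to first success), p = 0.223.
P(Y = 9) = (1−p)^8 · p = 0.13285 · 0.223 = 0.029626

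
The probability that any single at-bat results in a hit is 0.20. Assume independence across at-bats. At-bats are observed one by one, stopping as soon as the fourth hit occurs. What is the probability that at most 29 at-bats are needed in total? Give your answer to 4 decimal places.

0.8596

Finishing within 29 at-bats ⇔ at least 4 successes in the first 29. With X ~ Binomial(29, 0.20), P(Y ≤ 29) = 1 − P(X ≤ 3).
  k=0: C(29,0)·0.20^0·0.80^29 = 0.001547
  k=1: C(29,1)·0.20^1·0.80^28 = 0.011219
  k=2: C(29,2)·0.20^2·0.80^27 = 0.039266
  k=3: C(29,3)·0.20^3·0.80^26 = 0.088348
1 − 0.140380 = 0.859620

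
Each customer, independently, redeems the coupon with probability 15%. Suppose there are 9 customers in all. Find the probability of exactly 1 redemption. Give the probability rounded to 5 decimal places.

0.36786

X ~ Binomial(n=9, p=0.15).
P(X=1) = C(9,1) · p^1 · (1−p)^8
= 9 · 0.15 · 0.27249 = 0.3678622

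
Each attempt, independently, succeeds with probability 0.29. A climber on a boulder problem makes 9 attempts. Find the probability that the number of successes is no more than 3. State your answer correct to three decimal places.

X ~ Binomial(9, 0.29); P(X ≤ 3) = Σ C(9,k) p^k (1−p)^(9−k) over k:
  k=0: C(9,0)·0.29^0·0.71^9 = 0.04585
  k=1: C(9,1)·0.29^1·0.71^8 = 0.16854
  k=2: C(9,2)·0.29^2·0.71^7 = 0.27536
  k=3: C(9,3)·0.29^3·0.71^6 = 0.26244
Total = 0.75219

0.752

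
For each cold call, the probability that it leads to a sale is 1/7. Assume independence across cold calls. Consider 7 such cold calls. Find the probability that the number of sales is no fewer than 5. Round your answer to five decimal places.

0.00097

X ~ Binomial(7, 0.142857); P(X ≥ 5) = Σ C(7,k) p^k (1−p)^(7−k) over k:
  k=5: C(7,5)·0.142857^5·0.857143^2 = 0.0009180
  k=6: C(7,6)·0.142857^6·0.857143^1 = 0.0000510
  k=7: C(7,7)·0.142857^7·0.857143^0 = 0.0000012
Total = 0.0009702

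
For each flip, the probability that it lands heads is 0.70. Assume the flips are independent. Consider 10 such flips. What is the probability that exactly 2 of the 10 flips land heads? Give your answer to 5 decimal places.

X ~ Binomial(n=10, p=0.70).
P(X=2) = C(10,2) · p^2 · (1−p)^8
= 45 · 0.49 · 6.561e-05 = 0.0014467

0.00145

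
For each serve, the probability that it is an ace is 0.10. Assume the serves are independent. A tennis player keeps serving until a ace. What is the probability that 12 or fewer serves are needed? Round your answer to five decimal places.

0.71757

Y = number of serves to the first success; geometric, p = 0.10.
P(Y ≤ 12) = 1 − (1−p)^12 = 1 − 0.2824295 = 0.7175705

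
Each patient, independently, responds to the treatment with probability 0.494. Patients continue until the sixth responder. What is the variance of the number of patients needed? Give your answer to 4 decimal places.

12.4408

Y = total patients until the sixth success; negative binomial with r=6, p=0.494.
Var(Y) = r(1−p)/p² = 6·0.506 / 0.494² = 12.440787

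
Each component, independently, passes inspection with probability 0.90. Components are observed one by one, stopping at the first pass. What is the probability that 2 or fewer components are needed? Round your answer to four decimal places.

Y = number of components to the first success; geometric, p = 0.90.
P(Y ≤ 2) = 1 − (1−p)^2 = 1 − 0.010000 = 0.990000

0.9900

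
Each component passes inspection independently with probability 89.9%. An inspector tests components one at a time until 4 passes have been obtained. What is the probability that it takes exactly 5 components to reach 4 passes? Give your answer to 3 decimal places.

Y = trial on which the fourth success occurs; negative binomial, r=4, p=0.899.
P(Y=5) = C(4,3) · p^4 · (1−p)^1
= 4 · 0.65319 · 0.101 = 0.26389

0.264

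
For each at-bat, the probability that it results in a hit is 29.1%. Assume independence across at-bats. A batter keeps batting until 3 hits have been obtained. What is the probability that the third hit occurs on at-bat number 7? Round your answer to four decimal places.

0.0934

Y = trial on which the third success occurs; negative binomial, r=3, p=0.291.
P(Y=7) = C(6,2) · p^3 · (1−p)^4
= 15 · 0.024642 · 0.25269 = 0.093402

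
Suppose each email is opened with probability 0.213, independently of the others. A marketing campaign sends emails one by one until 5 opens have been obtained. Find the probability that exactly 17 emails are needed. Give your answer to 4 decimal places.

Y = trial on which the fifth success occurs; negative binomial, r=5, p=0.213.
P(Y=17) = C(16,4) · p^5 · (1−p)^12
= 1820 · 0.00043843 · 0.056454 = 0.045047

0.0450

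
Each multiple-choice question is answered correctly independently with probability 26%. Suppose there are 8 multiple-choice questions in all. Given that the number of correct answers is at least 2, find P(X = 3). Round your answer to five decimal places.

X ~ Binomial(8, 0.26). Want P(X=3 | X≥2) = P(X=3) / P(X≥2).
P(X=3) = C(8,3)·0.26^3·0.74^5 = 0.2184071
P(X≥2) = 1 − 0.0899195 − 0.2527466 = 0.6573339
Ratio = 0.2184071 / 0.6573339 = 0.3322620

0.33226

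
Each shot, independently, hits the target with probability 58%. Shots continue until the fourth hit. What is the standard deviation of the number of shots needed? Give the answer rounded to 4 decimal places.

Y = total shots until the fourth success; negative binomial with r=4, p=0.58.
SD(Y) = √[r(1−p)/p²] = √(4.994055) = 2.234738

2.2347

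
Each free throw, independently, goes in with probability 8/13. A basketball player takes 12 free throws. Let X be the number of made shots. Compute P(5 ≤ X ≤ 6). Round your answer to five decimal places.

X ~ Binomial(12, 0.615385); P(5 ≤ X ≤ 6) = Σ C(12,k) p^k (1−p)^(12−k) over k:
  k=5: C(12,5)·0.615385^5·0.384615^7 = 0.0870252
  k=6: C(12,6)·0.615385^6·0.384615^6 = 0.1624470
Total = 0.2494722

0.24947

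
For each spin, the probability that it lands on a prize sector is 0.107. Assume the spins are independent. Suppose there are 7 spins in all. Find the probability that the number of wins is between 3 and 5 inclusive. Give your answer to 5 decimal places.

X ~ Binomial(7, 0.107); P(3 ≤ X ≤ 5) = Σ C(7,k) p^k (1−p)^(7−k) over k:
  k=3: C(7,3)·0.107^3·0.893^4 = 0.0272662
  k=4: C(7,4)·0.107^4·0.893^3 = 0.0032671
  k=5: C(7,5)·0.107^5·0.893^2 = 0.0002349
Total = 0.0307682

0.03077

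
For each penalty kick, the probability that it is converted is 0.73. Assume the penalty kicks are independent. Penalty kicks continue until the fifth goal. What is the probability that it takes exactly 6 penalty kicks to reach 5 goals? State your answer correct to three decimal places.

Y = trial on which the fifth success occurs; negative binomial, r=5, p=0.73.
P(Y=6) = C(5,4) · p^5 · (1−p)^1
= 5 · 0.20731 · 0.27 = 0.27986

0.280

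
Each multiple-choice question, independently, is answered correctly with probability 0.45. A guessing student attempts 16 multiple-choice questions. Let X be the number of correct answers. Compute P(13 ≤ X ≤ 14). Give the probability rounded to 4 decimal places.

X ~ Binomial(16, 0.45); P(13 ≤ X ≤ 14) = Σ C(16,k) p^k (1−p)^(16−k) over k:
  k=13: C(16,13)·0.45^13·0.55^3 = 0.002891
  k=14: C(16,14)·0.45^14·0.55^2 = 0.000507
Total = 0.003398

0.0034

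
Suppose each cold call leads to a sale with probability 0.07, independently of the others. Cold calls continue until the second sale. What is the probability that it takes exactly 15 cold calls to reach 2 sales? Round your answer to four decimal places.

Y = trial on which the second success occurs; negative binomial, r=2, p=0.07.
P(Y=15) = C(14,1) · p^2 · (1−p)^13
= 14 · 0.0049 · 0.38929 = 0.026706

0.0267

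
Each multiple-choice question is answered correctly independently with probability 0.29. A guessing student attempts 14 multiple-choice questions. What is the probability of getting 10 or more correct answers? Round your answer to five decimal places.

0.00125

X ~ Binomial(14, 0.29); P(X ≥ 10) = Σ C(14,k) p^k (1−p)^(14−k) over k:
  k=10: C(14,10)·0.29^10·0.71^4 = 0.0010702
  k=11: C(14,11)·0.29^11·0.71^3 = 0.0001589
  k=12: C(14,12)·0.29^12·0.71^2 = 0.0000162
  k=13: C(14,13)·0.29^13·0.71^1 = 0.0000010
  k=14: C(14,14)·0.29^14·0.71^0 = 0.0000000
Total = 0.0012464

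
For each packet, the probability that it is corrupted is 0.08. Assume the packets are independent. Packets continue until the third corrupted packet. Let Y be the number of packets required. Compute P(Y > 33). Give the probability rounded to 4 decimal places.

0.5018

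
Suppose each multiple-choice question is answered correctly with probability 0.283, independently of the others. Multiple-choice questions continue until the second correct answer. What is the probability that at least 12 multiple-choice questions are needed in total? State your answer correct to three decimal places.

0.138

Needing more than 11 multiple-choice questions ⇔ fewer than 2 successes in the first 11. With X ~ Binomial(11, 0.283), P(Y > 11) = P(X ≤ 1).
  k=0: C(11,0)·0.283^0·0.717^11 = 0.02575
  k=1: C(11,1)·0.283^1·0.717^10 = 0.11178
P(X ≤ 1) = 0.13753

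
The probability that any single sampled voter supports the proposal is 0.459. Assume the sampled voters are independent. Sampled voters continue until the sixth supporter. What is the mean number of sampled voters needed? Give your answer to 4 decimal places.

Y = total sampled voters until the sixth success; negative binomial with r=6, p=0.459.
E[Y] = r / p = 6 / 0.459 = 13.071895

13.0719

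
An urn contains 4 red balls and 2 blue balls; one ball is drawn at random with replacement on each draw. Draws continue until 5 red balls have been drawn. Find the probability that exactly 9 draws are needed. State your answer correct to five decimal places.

Y = trial on which the fifth success occurs; negative binomial, r=5, p=0.666667.
P(Y=9) = C(8,4) · p^5 · (1−p)^4
= 70 · 0.13169 · 0.012346 = 0.1138038

0.11380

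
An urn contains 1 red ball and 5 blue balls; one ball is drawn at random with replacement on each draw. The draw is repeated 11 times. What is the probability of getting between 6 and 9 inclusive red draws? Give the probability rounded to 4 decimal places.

0.0046

X ~ Binomial(11, 0.166667); P(6 ≤ X ≤ 9) = Σ C(11,k) p^k (1−p)^(11−k) over k:
  k=6: C(11,6)·0.166667^6·0.833333^5 = 0.003979
  k=7: C(11,7)·0.166667^7·0.833333^4 = 0.000568
  k=8: C(11,8)·0.166667^8·0.833333^3 = 0.000057
  k=9: C(11,9)·0.166667^9·0.833333^2 = 0.000004
Total = 0.004609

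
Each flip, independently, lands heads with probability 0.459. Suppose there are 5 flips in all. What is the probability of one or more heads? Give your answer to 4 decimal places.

P(at least one) = 1 − P(none) = 1 − (1 − 0.459)^5
= 1 − 0.046343 = 0.953657

0.9537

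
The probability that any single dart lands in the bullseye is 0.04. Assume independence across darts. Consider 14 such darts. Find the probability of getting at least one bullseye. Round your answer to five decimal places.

0.43533

P(at least one) = 1 − P(none) = 1 − (1 − 0.04)^14
= 1 − 0.5646733 = 0.4353267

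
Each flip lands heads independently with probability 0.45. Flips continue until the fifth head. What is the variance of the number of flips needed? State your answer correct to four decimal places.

Y = total flips until the fifth success; negative binomial with r=5, p=0.45.
Var(Y) = r(1−p)/p² = 5·0.55 / 0.45² = 13.580247

13.5802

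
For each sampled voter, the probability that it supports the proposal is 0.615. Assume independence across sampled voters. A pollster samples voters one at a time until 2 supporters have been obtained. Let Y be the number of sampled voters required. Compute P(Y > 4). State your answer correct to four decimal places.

Needing more than 4 sampled voters ⇔ fewer than 2 successes in the first 4. With X ~ Binomial(4, 0.615), P(Y > 4) = P(X ≤ 1).
  k=0: C(4,0)·0.615^0·0.385^4 = 0.021971
  k=1: C(4,1)·0.615^1·0.385^3 = 0.140384
P(X ≤ 1) = 0.162355

0.1624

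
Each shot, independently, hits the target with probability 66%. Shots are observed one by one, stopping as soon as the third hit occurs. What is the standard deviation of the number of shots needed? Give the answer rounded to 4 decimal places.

Y = total shots until the third success; negative binomial with r=3, p=0.66.
SD(Y) = √[r(1−p)/p²] = √(2.341598) = 1.530228

1.5302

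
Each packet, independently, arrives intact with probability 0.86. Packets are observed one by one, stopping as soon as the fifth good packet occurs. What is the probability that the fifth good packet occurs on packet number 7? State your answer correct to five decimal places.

0.13831

Y = trial on which the fifth success occurs; negative binomial, r=5, p=0.86.
P(Y=7) = C(6,4) · p^5 · (1−p)^2
= 15 · 0.47043 · 0.0196 = 0.1383055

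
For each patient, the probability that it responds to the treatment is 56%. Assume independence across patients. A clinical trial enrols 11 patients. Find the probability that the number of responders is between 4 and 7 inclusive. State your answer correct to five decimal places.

X ~ Binomial(11, 0.56); P(4 ≤ X ≤ 7) = Σ C(11,k) p^k (1−p)^(11−k) over k:
  k=4: C(11,4)·0.56^4·0.44^7 = 0.1036179
  k=5: C(11,5)·0.56^5·0.44^6 = 0.1846283
  k=6: C(11,6)·0.56^6·0.44^5 = 0.2349814
  k=7: C(11,7)·0.56^7·0.44^4 = 0.2136195
Total = 0.7368470

0.73685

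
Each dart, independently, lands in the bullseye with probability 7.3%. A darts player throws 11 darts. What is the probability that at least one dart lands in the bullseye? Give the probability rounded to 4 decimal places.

P(at least one) = 1 − P(none) = 1 − (1 − 0.073)^11
= 1 − 0.434387 = 0.565613

0.5656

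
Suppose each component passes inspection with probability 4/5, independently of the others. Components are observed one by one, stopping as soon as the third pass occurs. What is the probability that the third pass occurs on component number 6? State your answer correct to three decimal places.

Y = trial on which the third success occurs; negative binomial, r=3, p=0.80.
P(Y=6) = C(5,2) · p^3 · (1−p)^3
= 10 · 0.512 · 0.008 = 0.04096

0.041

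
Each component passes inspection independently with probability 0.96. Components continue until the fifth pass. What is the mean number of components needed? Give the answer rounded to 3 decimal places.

5.208

Y = total components until the fifth success; negative binomial with r=5, p=0.96.
E[Y] = r / p = 5 / 0.96 = 5.20833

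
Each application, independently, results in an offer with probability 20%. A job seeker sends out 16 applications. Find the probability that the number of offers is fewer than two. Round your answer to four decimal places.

X ~ Binomial(16, 0.20); P(X ≤ 1) = Σ C(16,k) p^k (1−p)^(16−k) over k:
  k=0: C(16,0)·0.20^0·0.80^16 = 0.028147
  k=1: C(16,1)·0.20^1·0.80^15 = 0.112590
Total = 0.140737

0.1407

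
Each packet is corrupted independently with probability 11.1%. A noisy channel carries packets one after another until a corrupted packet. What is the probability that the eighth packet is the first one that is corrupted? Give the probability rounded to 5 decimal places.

Geometric (trials to first success), p = 0.111.
P(Y = 8) = (1−p)^7 · p = 0.43885 · 0.111 = 0.0487119

0.04871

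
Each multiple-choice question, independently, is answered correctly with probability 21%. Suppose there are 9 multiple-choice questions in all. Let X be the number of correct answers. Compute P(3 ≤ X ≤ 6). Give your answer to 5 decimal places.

0.28810

X ~ Binomial(9, 0.21); P(3 ≤ X ≤ 6) = Σ C(9,k) p^k (1−p)^(9−k) over k:
  k=3: C(9,3)·0.21^3·0.79^6 = 0.1891036
  k=4: C(9,4)·0.21^4·0.79^5 = 0.0754021
  k=5: C(9,5)·0.21^5·0.79^4 = 0.0200436
  k=6: C(9,6)·0.21^6·0.79^3 = 0.0035520
Total = 0.2881012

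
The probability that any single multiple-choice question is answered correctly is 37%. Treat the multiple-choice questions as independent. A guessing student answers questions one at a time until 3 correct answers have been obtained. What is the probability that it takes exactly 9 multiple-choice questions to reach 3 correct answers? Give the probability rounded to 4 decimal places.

0.0887

Y = trial on which the third success occurs; negative binomial, r=3, p=0.37.
P(Y=9) = C(8,2) · p^3 · (1−p)^6
= 28 · 0.050653 · 0.062524 = 0.088676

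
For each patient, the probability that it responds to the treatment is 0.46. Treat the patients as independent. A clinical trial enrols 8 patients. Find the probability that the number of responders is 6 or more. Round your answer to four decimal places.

X ~ Binomial(8, 0.46); P(X ≥ 6) = Σ C(8,k) p^k (1−p)^(8−k) over k:
  k=6: C(8,6)·0.46^6·0.54^2 = 0.077356
  k=7: C(8,7)·0.46^7·0.54^1 = 0.018827
  k=8: C(8,8)·0.46^8·0.54^0 = 0.002005
Total = 0.098188

0.0982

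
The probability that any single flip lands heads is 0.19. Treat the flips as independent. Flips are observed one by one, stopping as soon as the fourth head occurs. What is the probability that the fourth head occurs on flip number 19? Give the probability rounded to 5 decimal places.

0.04508

Y = trial on which the fourth success occurs; negative binomial, r=4, p=0.19.
P(Y=19) = C(18,3) · p^4 · (1−p)^15
= 816 · 0.0013032 · 0.042391 = 0.0450796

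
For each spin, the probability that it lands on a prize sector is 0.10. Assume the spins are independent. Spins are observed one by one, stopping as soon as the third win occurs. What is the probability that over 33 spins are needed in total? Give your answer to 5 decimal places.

Needing more than 33 spins ⇔ fewer than 3 successes in the first 33. With X ~ Binomial(33, 0.10), P(Y > 33) = P(X ≤ 2).
  k=0: C(33,0)·0.10^0·0.90^33 = 0.0309032
  k=1: C(33,1)·0.10^1·0.90^32 = 0.1133116
  k=2: C(33,2)·0.10^2·0.90^31 = 0.2014428
P(X ≤ 2) = 0.3456575

0.34566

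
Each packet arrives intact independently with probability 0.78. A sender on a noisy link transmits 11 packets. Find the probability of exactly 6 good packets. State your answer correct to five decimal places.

X ~ Binomial(n=11, p=0.78).
P(X=6) = C(11,6) · p^6 · (1−p)^5
= 462 · 0.2252 · 0.00051536 = 0.0536195

0.05362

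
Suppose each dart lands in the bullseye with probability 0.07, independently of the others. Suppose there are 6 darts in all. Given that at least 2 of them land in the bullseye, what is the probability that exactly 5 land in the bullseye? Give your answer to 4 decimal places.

0.0002

X ~ Binomial(6, 0.07). Want P(X=5 | X≥2) = P(X=5) / P(X≥2).
P(X=5) = C(6,5)·0.07^5·0.93^1 = 0.000009
P(X≥2) = 1 − 0.646990 − 0.292189 = 0.060821
Ratio = 0.000009 / 0.060821 = 0.000154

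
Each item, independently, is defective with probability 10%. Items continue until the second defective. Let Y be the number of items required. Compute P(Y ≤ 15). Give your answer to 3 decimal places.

0.451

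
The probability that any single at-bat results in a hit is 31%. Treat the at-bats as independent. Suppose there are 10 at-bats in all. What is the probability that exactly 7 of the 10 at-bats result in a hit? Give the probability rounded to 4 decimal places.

X ~ Binomial(n=10, p=0.31).
P(X=7) = C(10,7) · p^7 · (1−p)^3
= 120 · 0.00027513 · 0.32851 = 0.010846

0.0108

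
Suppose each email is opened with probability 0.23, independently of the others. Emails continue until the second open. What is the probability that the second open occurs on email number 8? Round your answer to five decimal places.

Y = trial on which the second success occurs; negative binomial, r=2, p=0.23.
P(Y=8) = C(7,1) · p^2 · (1−p)^6
= 7 · 0.0529 · 0.20842 = 0.0771788

0.07718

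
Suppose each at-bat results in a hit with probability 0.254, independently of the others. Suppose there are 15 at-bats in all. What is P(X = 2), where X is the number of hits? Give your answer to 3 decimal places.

0.150

X ~ Binomial(n=15, p=0.254).
P(X=2) = C(15,2) · p^2 · (1−p)^13
= 105 · 0.064516 · 0.022162 = 0.15013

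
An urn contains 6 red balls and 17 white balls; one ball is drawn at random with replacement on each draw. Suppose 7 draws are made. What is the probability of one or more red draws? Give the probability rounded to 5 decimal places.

P(at least one) = 1 − P(none) = 1 − (1 − 0.260870)^7
= 1 − 0.1205168 = 0.8794832

0.87948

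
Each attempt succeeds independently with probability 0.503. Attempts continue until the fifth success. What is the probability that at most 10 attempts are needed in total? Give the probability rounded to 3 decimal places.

0.630

Finishing within 10 attempts ⇔ at least 5 successes in the first 10. With X ~ Binomial(10, 0.503), P(Y ≤ 10) = 1 − P(X ≤ 4).
  k=0: C(10,0)·0.503^0·0.497^10 = 0.00092
  k=1: C(10,1)·0.503^1·0.497^9 = 0.00931
  k=2: C(10,2)·0.503^2·0.497^8 = 0.04238
  k=3: C(10,3)·0.503^3·0.497^7 = 0.11439
  k=4: C(10,4)·0.503^4·0.497^6 = 0.20260
1 − 0.36959 = 0.63041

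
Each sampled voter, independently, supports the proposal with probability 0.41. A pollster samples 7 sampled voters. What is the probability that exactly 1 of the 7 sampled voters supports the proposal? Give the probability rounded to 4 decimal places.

0.1211

X ~ Binomial(n=7, p=0.41).
P(X=1) = C(7,1) · p^1 · (1−p)^6
= 7 · 0.41 · 0.042181 = 0.121058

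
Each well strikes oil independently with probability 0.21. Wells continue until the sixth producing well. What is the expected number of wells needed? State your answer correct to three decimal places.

Y = total wells until the sixth success; negative binomial with r=6, p=0.21.
E[Y] = r / p = 6 / 0.21 = 28.57143

28.571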